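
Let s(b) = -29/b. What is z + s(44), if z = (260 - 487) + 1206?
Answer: 43047/44 ≈ 978.34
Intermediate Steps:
z = 979 (z = -227 + 1206 = 979)
z + s(44) = 979 - 29/44 = 43047/44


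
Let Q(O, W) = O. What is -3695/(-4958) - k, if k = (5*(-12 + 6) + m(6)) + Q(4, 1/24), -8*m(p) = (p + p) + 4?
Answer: 142519/4958 ≈ 28.745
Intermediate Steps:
m(p) = -1/2 - p/4 (m(p) = -((p + p) + 4)/8 = -(2*p + 4)/8 = -(4 + 2*p)/8 = -1/2 - p/4)
k = -28 (k = (5*(-12 + 6) + (-1/2 - 1/4*6)) + 4 = (5*(-6) + (-1/2 - 3/2)) + 4 = (-30 - 2) + 4 = -32 + 4 = -28)
-3695/(-4958) - k = -3695/(-4958) - 1*(-28) = -3695*(-1/4958) + 28 = 3695/4958 + 28 = 142519/4958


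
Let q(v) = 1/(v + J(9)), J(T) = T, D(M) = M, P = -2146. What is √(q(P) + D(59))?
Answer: 11*√2226754/2137 ≈ 7.6811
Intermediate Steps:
q(v) = 1/(9 + v) (q(v) = 1/(v + 9) = 1/(9 + v))
√(q(P) + D(59)) = √(1/(9 - 2146) + 59) = √(1/(-2137) + 59) = √(-1/2137 + 59) = √(126082/2137) = 11*√2226754/2137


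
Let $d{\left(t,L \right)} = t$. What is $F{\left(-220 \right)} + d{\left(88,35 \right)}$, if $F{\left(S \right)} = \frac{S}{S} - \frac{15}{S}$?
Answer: $\frac{3919}{44} \approx 89.068$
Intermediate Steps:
$F{\left(S \right)} = 1 - \frac{15}{S}$
$F{\left(-220 \right)} + d{\left(88,35 \right)} = \frac{-15 - 220}{-220} + 88 = \left(- \frac{1}{220}\right) \left(-235\right) + 88 = \frac{47}{44} + 88 = \frac{3919}{44}$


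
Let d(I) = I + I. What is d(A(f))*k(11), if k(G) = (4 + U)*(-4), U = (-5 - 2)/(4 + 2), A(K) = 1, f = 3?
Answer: -68/3 ≈ -22.667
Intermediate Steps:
d(I) = 2*I
U = -7/6 ≈ -1.1667
k(G) = -34/3 (k(G) = (4 - 7/6)*(-4) = (17/6)*(-4) = -34/3)
d(A(f))*k(11) = (2*1)*(-34/3) = 2*(-34/3) = -68/3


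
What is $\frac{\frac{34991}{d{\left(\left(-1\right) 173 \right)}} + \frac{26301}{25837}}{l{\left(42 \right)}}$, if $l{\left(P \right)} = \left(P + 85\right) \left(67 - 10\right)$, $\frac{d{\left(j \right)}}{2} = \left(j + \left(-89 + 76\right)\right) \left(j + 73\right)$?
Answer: $\frac{1882459667}{6957666399600} \approx 0.00027056$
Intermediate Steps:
$d{\left(j \right)} = 2 \left(-13 + j\right) \left(73 + j\right)$ ($d{\left(j \right)} = 2 \left(j + \left(-89 + 76\right)\right) \left(j + 73\right) = 2 \left(j - 13\right) \left(73 + j\right) = 2 \left(-13 + j\right) \left(73 + j\right)$)
$l{\left(P \right)} = 4845 + 57 P$ ($l{\left(P \right)} = \left(85 + P\right) 57 = 4845 + 57 P$)
$\frac{\frac{34991}{d{\left(\left(-1\right) 173 \right)}} + \frac{26301}{25837}}{l{\left(42 \right)}} = \frac{\frac{34991}{-1898 + 2 \left(\left(-1\right) 173\right)^{2} + 120 \left(\left(-1\right) 173\right)} + \frac{26301}{25837}}{4845 + 57 \cdot 42} = \frac{\frac{34991}{-1898 + 2 \left(-173\right)^{2} + 120 \left(-173\right)} + 26301 \cdot \frac{1}{25837}}{4845 + 2394} = \frac{\frac{34991}{-1898 + 2 \cdot 29929 - 20760} + \frac{26301}{25837}}{7239} = \left(\frac{34991}{-1898 + 59858 - 20760} + \frac{26301}{25837}\right) \frac{1}{7239} = \left(\frac{34991}{37200} + \frac{26301}{25837}\right) \frac{1}{7239} = \frac{1882459667}{961136400} \cdot \frac{1}{7239} = \frac{1882459667}{6957666399600}$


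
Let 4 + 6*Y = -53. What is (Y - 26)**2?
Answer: 5041/4 ≈ 1260.3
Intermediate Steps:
Y = -19/2 (Y = -2/3 + (1/6)*(-53) = -2/3 - 53/6 = -19/2 ≈ -9.5000)
(Y - 26)**2 = (-19/2 - 26)**2 = (-71/2)**2 = 5041/4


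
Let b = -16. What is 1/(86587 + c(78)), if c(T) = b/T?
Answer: 39/3376885 ≈ 1.1549e-5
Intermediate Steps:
c(T) = -16/T
1/(86587 + c(78)) = 1/(86587 - 16/78) = 1/(86587 - 16*1/78) = 1/(86587 - 8/39) = 1/(3376885/39) = 39/3376885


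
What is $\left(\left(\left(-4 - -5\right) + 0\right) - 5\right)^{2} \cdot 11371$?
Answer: $181936$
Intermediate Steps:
$\left(\left(\left(-4 - -5\right) + 0\right) - 5\right)^{2} \cdot 11371 = \left(\left(\left(-4 + 5\right) + 0\right) - 5\right)^{2} \cdot 11371 = \left(\left(1 + 0\right) - 5\right)^{2} \cdot 11371 = \left(1 - 5\right)^{2} \cdot 11371 = \left(-4\right)^{2} \cdot 11371 = 16 \cdot 11371 = 181936$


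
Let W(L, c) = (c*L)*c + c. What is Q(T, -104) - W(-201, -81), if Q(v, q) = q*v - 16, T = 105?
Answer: 1307906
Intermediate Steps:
Q(v, q) = -16 + q*v
W(L, c) = c + L*c**2 (W(L, c) = (L*c)*c + c = L*c**2 + c = c + L*c**2)
Q(T, -104) - W(-201, -81) = (-16 - 104*105) - (-81)*(1 - 201*(-81)) = (-16 - 10920) - (-81)*(1 + 16281) = -10936 - (-81)*16282 = -10936 - 1*(-1318842) = -10936 + 1318842 = 1307906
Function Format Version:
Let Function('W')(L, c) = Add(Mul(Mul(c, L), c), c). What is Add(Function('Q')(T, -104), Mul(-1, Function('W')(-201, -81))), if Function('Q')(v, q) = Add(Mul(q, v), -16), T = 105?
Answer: 1307906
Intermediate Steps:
Function('Q')(v, q) = Add(-16, Mul(q, v))
Function('W')(L, c) = Add(c, Mul(L, Pow(c, 2))) (Function('W')(L, c) = Add(Mul(Mul(L, c), c), c) = Add(Mul(L, Pow(c, 2)), c) = Add(c, Mul(L, Pow(c, 2))))
Add(Function('Q')(T, -104), Mul(-1, Function('W')(-201, -81))) = Add(Add(-16, Mul(-104, 105)), Mul(-1, Mul(-81, Add(1, Mul(-201, -81))))) = Add(Add(-16, -10920), Mul(-1, Mul(-81, Add(1, 16281)))) = Add(-10936, Mul(-1, Mul(-81, 16282))) = Add(-10936, Mul(-1, -1318842)) = Add(-10936, 1318842) = 1307906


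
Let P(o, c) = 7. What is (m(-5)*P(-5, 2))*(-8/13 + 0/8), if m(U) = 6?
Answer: -336/13 ≈ -25.846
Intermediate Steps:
(m(-5)*P(-5, 2))*(-8/13 + 0/8) = (6*7)*(-8/13 + 0/8) = 42*(-8*1/13 + 0*(⅛)) = 42*(-8/13 + 0) = 42*(-8/13) = -336/13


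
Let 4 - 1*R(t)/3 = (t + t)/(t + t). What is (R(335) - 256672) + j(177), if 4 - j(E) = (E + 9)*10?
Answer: -258519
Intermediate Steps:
R(t) = 9 (R(t) = 12 - 3*(t + t)/(t + t) = 12 - 3*2*t/(2*t) = 12 - 3*2*t*1/(2*t) = 12 - 3*1 = 12 - 3 = 9)
j(E) = -86 - 10*E (j(E) = 4 - (E + 9)*10 = 4 - (9 + E)*10 = 4 - (90 + 10*E) = 4 + (-90 - 10*E) = -86 - 10*E)
(R(335) - 256672) + j(177) = (9 - 256672) + (-86 - 10*177) = -256663 + (-86 - 1770) = -256663 - 1856 = -258519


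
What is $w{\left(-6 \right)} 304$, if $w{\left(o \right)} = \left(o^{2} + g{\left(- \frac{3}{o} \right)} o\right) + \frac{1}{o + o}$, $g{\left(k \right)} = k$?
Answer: $\frac{30020}{3} \approx 10007.0$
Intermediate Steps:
$w{\left(o \right)} = -3 + o^{2} + \frac{1}{2 o}$ ($w{\left(o \right)} = \left(o^{2} + - \frac{3}{o} o\right) + \frac{1}{o + o} = \left(o^{2} - 3\right) + \frac{1}{2 o} = \left(-3 + o^{2}\right) + \frac{1}{2 o} = -3 + o^{2} + \frac{1}{2 o}$)
$w{\left(-6 \right)} 304 = \left(-3 + \left(-6\right)^{2} + \frac{1}{2 \left(-6\right)}\right) 304 = \left(-3 + 36 + \frac{1}{2} \left(- \frac{1}{6}\right)\right) 304 = \left(-3 + 36 - \frac{1}{12}\right) 304 = \frac{395}{12} \cdot 304 = \frac{30020}{3}$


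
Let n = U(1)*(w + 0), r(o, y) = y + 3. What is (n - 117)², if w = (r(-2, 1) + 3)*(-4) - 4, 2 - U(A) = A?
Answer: 22201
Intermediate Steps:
U(A) = 2 - A
r(o, y) = 3 + y
w = -32 (w = ((3 + 1) + 3)*(-4) - 4 = (4 + 3)*(-4) - 4 = 7*(-4) - 4 = -28 - 4 = -32)
n = -32 (n = (2 - 1*1)*(-32 + 0) = (2 - 1)*(-32) = 1*(-32) = -32)
(n - 117)² = (-32 - 117)² = (-149)² = 22201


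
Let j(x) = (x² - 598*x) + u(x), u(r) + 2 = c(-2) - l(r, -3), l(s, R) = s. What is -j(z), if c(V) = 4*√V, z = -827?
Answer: -1179300 - 4*I*√2 ≈ -1.1793e+6 - 5.6569*I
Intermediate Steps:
u(r) = -2 - r + 4*I*√2 (u(r) = -2 + (4*√(-2) - r) = -2 + (4*(I*√2) - r) = -2 + (4*I*√2 - r) = -2 + (-r + 4*I*√2) = -2 - r + 4*I*√2)
j(x) = -2 + x² - 599*x + 4*I*√2 (j(x) = (x² - 598*x) + (-2 - x + 4*I*√2) = -2 + x² - 599*x + 4*I*√2)
-j(z) = -(-2 + (-827)² - 599*(-827) + 4*I*√2) = -(-2 + 683929 + 495373 + 4*I*√2) = -(1179300 + 4*I*√2) = -1179300 - 4*I*√2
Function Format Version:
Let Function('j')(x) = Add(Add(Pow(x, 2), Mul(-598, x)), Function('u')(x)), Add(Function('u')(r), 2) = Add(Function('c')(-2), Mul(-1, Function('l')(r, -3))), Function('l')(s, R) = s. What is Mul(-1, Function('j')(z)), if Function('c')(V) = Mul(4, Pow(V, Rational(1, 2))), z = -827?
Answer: Add(-1179300, Mul(-4, I, Pow(2, Rational(1, 2)))) ≈ Add(-1.1793e+6, Mul(-5.6569, I))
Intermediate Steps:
Function('u')(r) = Add(-2, Mul(-1, r), Mul(4, I, Pow(2, Rational(1, 2)))) (Function('u')(r) = Add(-2, Add(Mul(4, Pow(-2, Rational(1, 2))), Mul(-1, r))) = Add(-2, Add(Mul(4, Mul(I, Pow(2, Rational(1, 2)))), Mul(-1, r))) = Add(-2, Add(Mul(4, I, Pow(2, Rational(1, 2))), Mul(-1, r))) = Add(-2, Add(Mul(-1, r), Mul(4, I, Pow(2, Rational(1, 2))))) = Add(-2, Mul(-1, r), Mul(4, I, Pow(2, Rational(1, 2)))))
Function('j')(x) = Add(-2, Pow(x, 2), Mul(-599, x), Mul(4, I, Pow(2, Rational(1, 2)))) (Function('j')(x) = Add(Add(Pow(x, 2), Mul(-598, x)), Add(-2, Mul(-1, x), Mul(4, I, Pow(2, Rational(1, 2))))) = Add(-2, Pow(x, 2), Mul(-599, x), Mul(4, I, Pow(2, Rational(1, 2)))))
Mul(-1, Function('j')(z)) = Mul(-1, Add(-2, Pow(-827, 2), Mul(-599, -827), Mul(4, I, Pow(2, Rational(1, 2))))) = Mul(-1, Add(-2, 683929, 495373, Mul(4, I, Pow(2, Rational(1, 2))))) = Mul(-1, Add(1179300, Mul(4, I, Pow(2, Rational(1, 2))))) = Add(-1179300, Mul(-4, I, Pow(2, Rational(1, 2))))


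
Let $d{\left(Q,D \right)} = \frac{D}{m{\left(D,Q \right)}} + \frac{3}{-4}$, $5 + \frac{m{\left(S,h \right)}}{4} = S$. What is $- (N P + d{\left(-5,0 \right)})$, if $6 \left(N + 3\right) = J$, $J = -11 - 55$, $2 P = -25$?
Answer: $- \frac{697}{4} \approx -174.25$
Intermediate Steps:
$m{\left(S,h \right)} = -20 + 4 S$
$P = - \frac{25}{2}$ ($P = \frac{1}{2} \left(-25\right) = - \frac{25}{2} \approx -12.5$)
$J = -66$ ($J = -11 - 55 = -66$)
$d{\left(Q,D \right)} = - \frac{3}{4} + \frac{D}{-20 + 4 D}$ ($d{\left(Q,D \right)} = \frac{D}{-20 + 4 D} + \frac{3}{-4} = \frac{D}{-20 + 4 D} + 3 \left(- \frac{1}{4}\right) = \frac{D}{-20 + 4 D} - \frac{3}{4} = - \frac{3}{4} + \frac{D}{-20 + 4 D}$)
$N = -14$ ($N = -3 + \frac{1}{6} \left(-66\right) = -3 - 11 = -14$)
$- (N P + d{\left(-5,0 \right)}) = - (\left(-14\right) \left(- \frac{25}{2}\right) + \frac{15 - 0}{4 \left(-5 + 0\right)}) = - (175 + \frac{15 + 0}{4 \left(-5\right)}) = - (175 + \frac{1}{4} \left(- \frac{1}{5}\right) 15) = - (175 - \frac{3}{4}) = \left(-1\right) \frac{697}{4} = - \frac{697}{4}$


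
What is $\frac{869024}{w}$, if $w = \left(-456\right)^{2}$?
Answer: $\frac{27157}{6498} \approx 4.1793$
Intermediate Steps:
$w = 207936$
$\frac{869024}{w} = \frac{869024}{207936} = 869024 \cdot \frac{1}{207936} = \frac{27157}{6498}$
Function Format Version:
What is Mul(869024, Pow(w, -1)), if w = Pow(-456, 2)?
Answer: Rational(27157, 6498) ≈ 4.1793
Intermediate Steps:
w = 207936
Mul(869024, Pow(w, -1)) = Mul(869024, Pow(207936, -1)) = Mul(869024, Rational(1, 207936)) = Rational(27157, 6498)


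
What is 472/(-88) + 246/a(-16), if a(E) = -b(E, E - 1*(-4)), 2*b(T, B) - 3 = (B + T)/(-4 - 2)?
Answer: -17593/253 ≈ -69.538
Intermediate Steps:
b(T, B) = 3/2 - B/12 - T/12 (b(T, B) = 3/2 + ((B + T)/(-4 - 2))/2 = 3/2 + ((B + T)/(-6))/2 = 3/2 + ((B + T)*(-⅙))/2 = 3/2 + (-B/6 - T/6)/2 = 3/2 + (-B/12 - T/12) = 3/2 - B/12 - T/12)
a(E) = -7/6 + E/6 (a(E) = -(3/2 - (E - 1*(-4))/12 - E/12) = -(3/2 - (E + 4)/12 - E/12) = -(3/2 - (4 + E)/12 - E/12) = -(3/2 + (-⅓ - E/12) - E/12) = -(7/6 - E/6) = -7/6 + E/6)
472/(-88) + 246/a(-16) = 472/(-88) + 246/(-7/6 + (⅙)*(-16)) = 472*(-1/88) + 246/(-7/6 - 8/3) = -59/11 + 246/(-23/6) = -59/11 + 246*(-6/23) = -59/11 - 1476/23 = -17593/253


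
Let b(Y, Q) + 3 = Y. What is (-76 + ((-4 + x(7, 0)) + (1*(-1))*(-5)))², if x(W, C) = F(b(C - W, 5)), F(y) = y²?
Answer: 625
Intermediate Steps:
b(Y, Q) = -3 + Y
x(W, C) = (-3 + C - W)² (x(W, C) = (-3 + (C - W))² = (-3 + C - W)²)
(-76 + ((-4 + x(7, 0)) + (1*(-1))*(-5)))² = (-76 + ((-4 + (3 + 7 - 1*0)²) + (1*(-1))*(-5)))² = (-76 + ((-4 + (3 + 7 + 0)²) - 1*(-5)))² = (-76 + ((-4 + 10²) + 5))² = (-76 + ((-4 + 100) + 5))² = (-76 + (96 + 5))² = (-76 + 101)² = 25² = 625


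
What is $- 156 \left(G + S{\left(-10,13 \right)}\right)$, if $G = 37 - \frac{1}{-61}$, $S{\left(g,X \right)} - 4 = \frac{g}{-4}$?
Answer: $- \frac{414102}{61} \approx -6788.6$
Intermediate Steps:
$S{\left(g,X \right)} = 4 - \frac{g}{4}$ ($S{\left(g,X \right)} = 4 + \frac{g}{-4} = 4 + g \left(- \frac{1}{4}\right) = 4 - \frac{g}{4}$)
$G = \frac{2258}{61}$ ($G = 37 - - \frac{1}{61} = 37 + \frac{1}{61} = \frac{2258}{61} \approx 37.016$)
$- 156 \left(G + S{\left(-10,13 \right)}\right) = - 156 \left(\frac{2258}{61} + \left(4 - - \frac{5}{2}\right)\right) = - 156 \left(\frac{2258}{61} + \left(4 + \frac{5}{2}\right)\right) = - 156 \left(\frac{2258}{61} + \frac{13}{2}\right) = \left(-156\right) \frac{5309}{122} = - \frac{414102}{61}$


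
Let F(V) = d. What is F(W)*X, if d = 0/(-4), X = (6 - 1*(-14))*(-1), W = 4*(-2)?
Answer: 0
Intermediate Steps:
W = -8
X = -20 (X = (6 + 14)*(-1) = 20*(-1) = -20)
d = 0 (d = 0*(-¼) = 0)
F(V) = 0
F(W)*X = 0*(-20) = 0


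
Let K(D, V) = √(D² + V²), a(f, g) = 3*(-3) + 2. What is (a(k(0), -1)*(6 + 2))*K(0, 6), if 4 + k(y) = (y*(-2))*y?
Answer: -336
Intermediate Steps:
k(y) = -4 - 2*y² (k(y) = -4 + (y*(-2))*y = -4 + (-2*y)*y = -4 - 2*y²)
a(f, g) = -7 (a(f, g) = -9 + 2 = -7)
(a(k(0), -1)*(6 + 2))*K(0, 6) = (-7*(6 + 2))*√(0² + 6²) = (-7*8)*√(0 + 36) = -56*√36 = -56*6 = -336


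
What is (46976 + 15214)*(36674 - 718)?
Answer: 2236103640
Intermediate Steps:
(46976 + 15214)*(36674 - 718) = 62190*35956 = 2236103640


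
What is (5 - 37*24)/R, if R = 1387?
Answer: -883/1387 ≈ -0.63663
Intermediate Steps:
(5 - 37*24)/R = (5 - 37*24)/1387 = (5 - 888)*(1/1387) = -883*1/1387 = -883/1387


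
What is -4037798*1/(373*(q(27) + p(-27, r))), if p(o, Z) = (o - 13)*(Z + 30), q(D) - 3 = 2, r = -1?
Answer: 4037798/430815 ≈ 9.3725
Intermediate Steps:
q(D) = 5 (q(D) = 3 + 2 = 5)
p(o, Z) = (-13 + o)*(30 + Z)
-4037798*1/(373*(q(27) + p(-27, r))) = -4037798*1/(373*(5 + (-390 - 13*(-1) + 30*(-27) - 1*(-27)))) = -4037798*1/(373*(5 + (-390 + 13 - 810 + 27))) = -4037798*1/(373*(5 - 1160)) = -4037798/((-1155*373)) = -4037798/(-430815) = -4037798*(-1/430815) = 4037798/430815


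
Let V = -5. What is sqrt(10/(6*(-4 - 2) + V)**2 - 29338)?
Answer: 4*I*sqrt(3082323)/41 ≈ 171.28*I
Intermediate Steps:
sqrt(10/(6*(-4 - 2) + V)**2 - 29338) = sqrt(10/(6*(-4 - 2) - 5)**2 - 29338) = sqrt(10/(6*(-6) - 5)**2 - 29338) = sqrt(10/(-36 - 5)**2 - 29338) = sqrt(10/(-41)**2 - 29338) = sqrt(10/1681 - 29338) = sqrt(-49317168/1681) = 4*I*sqrt(3082323)/41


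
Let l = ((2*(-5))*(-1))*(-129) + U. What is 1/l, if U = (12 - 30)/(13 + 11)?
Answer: -4/5163 ≈ -0.00077474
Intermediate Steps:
U = -3/4 (U = -18/24 = -18*1/24 = -3/4 ≈ -0.75000)
l = -5163/4 (l = ((2*(-5))*(-1))*(-129) - 3/4 = -10*(-1)*(-129) - 3/4 = 10*(-129) - 3/4 = -1290 - 3/4 = -5163/4 ≈ -1290.8)
1/l = 1/(-5163/4) = -4/5163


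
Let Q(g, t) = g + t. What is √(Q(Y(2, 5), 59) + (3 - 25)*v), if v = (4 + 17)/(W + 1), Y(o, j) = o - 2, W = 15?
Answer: √482/4 ≈ 5.4886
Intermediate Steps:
Y(o, j) = -2 + o
v = 21/16 (v = (4 + 17)/(15 + 1) = 21/16 ≈ 1.3125)
√(Q(Y(2, 5), 59) + (3 - 25)*v) = √(((-2 + 2) + 59) + (3 - 25)*(21/16)) = √((0 + 59) - 22*21/16) = √(59 - 231/8) = √(241/8) = √482/4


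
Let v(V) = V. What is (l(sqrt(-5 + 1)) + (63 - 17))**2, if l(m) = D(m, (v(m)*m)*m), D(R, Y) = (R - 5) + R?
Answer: 1665 + 328*I ≈ 1665.0 + 328.0*I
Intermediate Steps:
D(R, Y) = -5 + 2*R (D(R, Y) = (-5 + R) + R = -5 + 2*R)
l(m) = -5 + 2*m
(l(sqrt(-5 + 1)) + (63 - 17))**2 = ((-5 + 2*sqrt(-5 + 1)) + (63 - 17))**2 = ((-5 + 2*sqrt(-4)) + 46)**2 = ((-5 + 2*(2*I)) + 46)**2 = ((-5 + 4*I) + 46)**2 = (41 + 4*I)**2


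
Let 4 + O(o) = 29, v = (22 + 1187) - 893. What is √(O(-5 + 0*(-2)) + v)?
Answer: √341 ≈ 18.466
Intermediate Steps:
v = 316 (v = 1209 - 893 = 316)
O(o) = 25 (O(o) = -4 + 29 = 25)
√(O(-5 + 0*(-2)) + v) = √(25 + 316) = √341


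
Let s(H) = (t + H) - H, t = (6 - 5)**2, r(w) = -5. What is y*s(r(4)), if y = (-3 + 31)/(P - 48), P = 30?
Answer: -14/9 ≈ -1.5556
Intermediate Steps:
t = 1 (t = 1**2 = 1)
s(H) = 1 (s(H) = (1 + H) - H = 1)
y = -14/9 (y = (-3 + 31)/(30 - 48) = 28/(-18) = 28*(-1/18) = -14/9 ≈ -1.5556)
y*s(r(4)) = -14/9*1 = -14/9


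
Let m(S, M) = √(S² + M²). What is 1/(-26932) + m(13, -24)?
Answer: -1/26932 + √745 ≈ 27.295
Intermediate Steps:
m(S, M) = √(M² + S²)
1/(-26932) + m(13, -24) = 1/(-26932) + √((-24)² + 13²) = -1/26932 + √(576 + 169) = -1/26932 + √745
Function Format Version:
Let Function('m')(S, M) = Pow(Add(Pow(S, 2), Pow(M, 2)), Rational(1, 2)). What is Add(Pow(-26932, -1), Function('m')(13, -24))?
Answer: Add(Rational(-1, 26932), Pow(745, Rational(1, 2))) ≈ 27.295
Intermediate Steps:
Function('m')(S, M) = Pow(Add(Pow(M, 2), Pow(S, 2)), Rational(1, 2))
Add(Pow(-26932, -1), Function('m')(13, -24)) = Add(Pow(-26932, -1), Pow(Add(Pow(-24, 2), Pow(13, 2)), Rational(1, 2))) = Add(Rational(-1, 26932), Pow(Add(576, 169), Rational(1, 2))) = Add(Rational(-1, 26932), Pow(745, Rational(1, 2)))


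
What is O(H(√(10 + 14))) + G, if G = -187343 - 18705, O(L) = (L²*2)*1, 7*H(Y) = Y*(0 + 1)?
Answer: -10096304/49 ≈ -2.0605e+5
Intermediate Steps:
H(Y) = Y/7 (H(Y) = (Y*(0 + 1))/7 = (Y*1)/7 = Y/7)
O(L) = 2*L² (O(L) = (2*L²)*1 = 2*L²)
G = -206048
O(H(√(10 + 14))) + G = 2*(√(10 + 14)/7)² - 206048 = 2*(√24/7)² - 206048 = 2*((2*√6)/7)² - 206048 = 2*(2*√6/7)² - 206048 = 2*(24/49) - 206048 = 48/49 - 206048 = -10096304/49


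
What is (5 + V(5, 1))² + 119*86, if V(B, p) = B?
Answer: 10334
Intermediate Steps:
(5 + V(5, 1))² + 119*86 = (5 + 5)² + 119*86 = 10² + 10234 = 100 + 10234 = 10334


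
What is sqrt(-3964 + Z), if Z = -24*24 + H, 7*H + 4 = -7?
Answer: I*sqrt(222537)/7 ≈ 67.391*I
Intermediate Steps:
H = -11/7 (H = -4/7 + (1/7)*(-7) = -4/7 - 1 = -11/7 ≈ -1.5714)
Z = -4043/7 (Z = -24*24 - 11/7 = -576 - 11/7 = -4043/7 ≈ -577.57)
sqrt(-3964 + Z) = sqrt(-3964 - 4043/7) = sqrt(-31791/7) = I*sqrt(222537)/7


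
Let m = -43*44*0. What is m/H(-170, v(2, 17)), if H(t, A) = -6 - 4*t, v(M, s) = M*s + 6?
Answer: 0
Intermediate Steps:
v(M, s) = 6 + M*s
m = 0 (m = -1892*0 = 0)
m/H(-170, v(2, 17)) = 0/(-6 - 4*(-170)) = 0/(-6 + 680) = 0/674 = 0*(1/674) = 0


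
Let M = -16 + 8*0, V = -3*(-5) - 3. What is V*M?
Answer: -192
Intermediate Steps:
V = 12 (V = 15 - 3 = 12)
M = -16 (M = -16 + 0 = -16)
V*M = 12*(-16) = -192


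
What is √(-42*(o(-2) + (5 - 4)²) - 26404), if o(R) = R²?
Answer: I*√26614 ≈ 163.14*I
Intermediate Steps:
√(-42*(o(-2) + (5 - 4)²) - 26404) = √(-42*((-2)² + (5 - 4)²) - 26404) = √(-42*(4 + 1²) - 26404) = √(-42*(4 + 1) - 26404) = √(-42*5 - 26404) = √(-210 - 26404) = √(-26614) = I*√26614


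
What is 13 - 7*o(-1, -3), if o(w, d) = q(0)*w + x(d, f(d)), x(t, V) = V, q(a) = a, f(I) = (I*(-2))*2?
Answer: -71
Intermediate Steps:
f(I) = -4*I (f(I) = -2*I*2 = -4*I)
o(w, d) = -4*d (o(w, d) = 0*w - 4*d = 0 - 4*d = -4*d)
13 - 7*o(-1, -3) = 13 - (-28)*(-3) = 13 - 7*12 = 13 - 84 = -71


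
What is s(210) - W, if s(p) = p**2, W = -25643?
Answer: 69743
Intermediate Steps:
s(210) - W = 210**2 - 1*(-25643) = 44100 + 25643 = 69743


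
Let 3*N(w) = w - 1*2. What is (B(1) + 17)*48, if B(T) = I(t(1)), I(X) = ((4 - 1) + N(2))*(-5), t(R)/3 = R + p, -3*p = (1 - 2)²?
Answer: 96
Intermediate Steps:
p = -⅓ (p = -(1 - 2)²/3 = -⅓*(-1)² = -⅓*1 = -⅓ ≈ -0.33333)
N(w) = -⅔ + w/3 (N(w) = (w - 1*2)/3 = (w - 2)/3 = (-2 + w)/3 = -⅔ + w/3)
t(R) = -1 + 3*R (t(R) = 3*(R - ⅓) = 3*(-⅓ + R) = -1 + 3*R)
I(X) = -15 (I(X) = ((4 - 1) + (-⅔ + (⅓)*2))*(-5) = (3 + (-⅔ + ⅔))*(-5) = (3 + 0)*(-5) = 3*(-5) = -15)
B(T) = -15
(B(1) + 17)*48 = (-15 + 17)*48 = 2*48 = 96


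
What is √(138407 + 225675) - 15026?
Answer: -15026 + √364082 ≈ -14423.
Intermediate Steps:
√(138407 + 225675) - 15026 = √364082 - 15026 = -15026 + √364082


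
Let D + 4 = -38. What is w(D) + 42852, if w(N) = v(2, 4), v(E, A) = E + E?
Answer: 42856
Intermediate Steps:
D = -42 (D = -4 - 38 = -42)
v(E, A) = 2*E
w(N) = 4 (w(N) = 2*2 = 4)
w(D) + 42852 = 4 + 42852 = 42856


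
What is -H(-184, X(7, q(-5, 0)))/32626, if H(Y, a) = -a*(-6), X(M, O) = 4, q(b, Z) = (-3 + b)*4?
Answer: -12/16313 ≈ -0.00073561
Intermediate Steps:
q(b, Z) = -12 + 4*b
H(Y, a) = 6*a
-H(-184, X(7, q(-5, 0)))/32626 = -6*4/32626 = -24/32626 = -1*12/16313 = -12/16313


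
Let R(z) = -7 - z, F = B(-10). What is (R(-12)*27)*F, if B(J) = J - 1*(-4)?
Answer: -810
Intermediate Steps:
B(J) = 4 + J (B(J) = J + 4 = 4 + J)
F = -6 (F = 4 - 10 = -6)
(R(-12)*27)*F = ((-7 - 1*(-12))*27)*(-6) = ((-7 + 12)*27)*(-6) = (5*27)*(-6) = 135*(-6) = -810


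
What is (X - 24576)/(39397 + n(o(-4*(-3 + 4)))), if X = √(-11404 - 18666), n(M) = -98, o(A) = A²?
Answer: -24576/39299 + I*√30070/39299 ≈ -0.62536 + 0.0044125*I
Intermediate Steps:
X = I*√30070 (X = √(-30070) = I*√30070 ≈ 173.41*I)
(X - 24576)/(39397 + n(o(-4*(-3 + 4)))) = (I*√30070 - 24576)/(39397 - 98) = (-24576 + I*√30070)/39299 = (-24576 + I*√30070)*(1/39299) = -24576/39299 + I*√30070/39299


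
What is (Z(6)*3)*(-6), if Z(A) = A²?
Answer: -648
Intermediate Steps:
(Z(6)*3)*(-6) = (6²*3)*(-6) = (36*3)*(-6) = 108*(-6) = -648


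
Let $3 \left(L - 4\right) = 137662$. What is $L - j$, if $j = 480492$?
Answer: $- \frac{1303802}{3} \approx -4.346 \cdot 10^{5}$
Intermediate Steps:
$L = \frac{137674}{3}$ ($L = 4 + \frac{1}{3} \cdot 137662 = 4 + \frac{137662}{3} = \frac{137674}{3} \approx 45891.0$)
$L - j = \frac{137674}{3} - 480492 = - \frac{1303802}{3}$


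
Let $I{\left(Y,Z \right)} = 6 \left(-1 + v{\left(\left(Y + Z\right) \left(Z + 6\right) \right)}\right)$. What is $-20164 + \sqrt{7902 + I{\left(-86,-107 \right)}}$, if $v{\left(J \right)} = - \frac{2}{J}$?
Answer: $-20164 + \frac{2 \sqrt{750074636247}}{19493} \approx -20075.0$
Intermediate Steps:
$I{\left(Y,Z \right)} = -6 - \frac{12}{\left(6 + Z\right) \left(Y + Z\right)}$ ($I{\left(Y,Z \right)} = 6 \left(-1 - \frac{2}{\left(Y + Z\right) \left(Z + 6\right)}\right) = 6 \left(-1 - \frac{2}{\left(Y + Z\right) \left(6 + Z\right)}\right) = 6 \left(-1 - \frac{2}{\left(6 + Z\right) \left(Y + Z\right)}\right) = -6 - \frac{12}{\left(6 + Z\right) \left(Y + Z\right)}$)
$-20164 + \sqrt{7902 + I{\left(-86,-107 \right)}} = -20164 + \sqrt{7902 - \left(6 + \frac{12}{\left(-107\right)^{2} + 6 \left(-86\right) + 6 \left(-107\right) - -9202}\right)} = -20164 + \sqrt{7902 - \left(6 + \frac{12}{11449 - 516 - 642 + 9202}\right)} = -20164 + \sqrt{7902 - \left(6 + \frac{12}{19493}\right)} = -20164 + \sqrt{7902 - \frac{116970}{19493}} = -20164 + \sqrt{\frac{153916716}{19493}} = -20164 + \frac{2 \sqrt{750074636247}}{19493}$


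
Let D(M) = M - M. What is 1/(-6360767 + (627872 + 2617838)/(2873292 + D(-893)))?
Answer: -1436646/9138168844627 ≈ -1.5721e-7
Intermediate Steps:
D(M) = 0
1/(-6360767 + (627872 + 2617838)/(2873292 + D(-893))) = 1/(-6360767 + (627872 + 2617838)/(2873292 + 0)) = 1/(-6360767 + 3245710/2873292) = 1/(-6360767 + 3245710*(1/2873292)) = 1/(-6360767 + 1622855/1436646) = 1/(-9138168844627/1436646) = -1436646/9138168844627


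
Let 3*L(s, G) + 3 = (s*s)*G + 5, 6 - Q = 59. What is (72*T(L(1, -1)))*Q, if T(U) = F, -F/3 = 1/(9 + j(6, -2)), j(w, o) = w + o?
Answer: 11448/13 ≈ 880.62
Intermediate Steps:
j(w, o) = o + w
Q = -53 (Q = 6 - 1*59 = 6 - 59 = -53)
F = -3/13 (F = -3/(9 + (-2 + 6)) = -3/(9 + 4) = -3/13 ≈ -0.23077)
L(s, G) = ⅔ + G*s²/3 (L(s, G) = -1 + ((s*s)*G + 5)/3 = -1 + (s²*G + 5)/3 = -1 + (G*s² + 5)/3 = -1 + (5 + G*s²)/3 = -1 + (5/3 + G*s²/3) = ⅔ + G*s²/3)
T(U) = -3/13
(72*T(L(1, -1)))*Q = (72*(-3/13))*(-53) = -216/13*(-53) = 11448/13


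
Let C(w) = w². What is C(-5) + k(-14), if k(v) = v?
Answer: 11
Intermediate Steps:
C(-5) + k(-14) = (-5)² - 14 = 25 - 14 = 11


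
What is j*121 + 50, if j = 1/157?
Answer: 7971/157 ≈ 50.771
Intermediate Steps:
j = 1/157 ≈ 0.0063694
j*121 + 50 = (1/157)*121 + 50 = 121/157 + 50 = 7971/157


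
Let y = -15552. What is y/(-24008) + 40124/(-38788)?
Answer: -11252063/29100697 ≈ -0.38666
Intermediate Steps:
y/(-24008) + 40124/(-38788) = -15552/(-24008) + 40124/(-38788) = -15552*(-1/24008) + 40124*(-1/38788) = 1944/3001 - 10031/9697 = -11252063/29100697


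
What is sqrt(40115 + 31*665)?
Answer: sqrt(60730) ≈ 246.43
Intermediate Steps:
sqrt(40115 + 31*665) = sqrt(40115 + 20615) = sqrt(60730)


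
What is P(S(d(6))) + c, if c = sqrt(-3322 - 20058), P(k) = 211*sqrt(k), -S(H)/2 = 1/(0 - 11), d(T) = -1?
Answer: 211*sqrt(22)/11 + 2*I*sqrt(5845) ≈ 89.971 + 152.91*I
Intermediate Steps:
S(H) = 2/11 (S(H) = -2/(0 - 11) = -2/(-11) = -2*(-1/11) = 2/11)
c = 2*I*sqrt(5845) (c = sqrt(-23380) = 2*I*sqrt(5845) ≈ 152.91*I)
P(S(d(6))) + c = 211*sqrt(2/11) + 2*I*sqrt(5845) = 211*(sqrt(22)/11) + 2*I*sqrt(5845) = 211*sqrt(22)/11 + 2*I*sqrt(5845)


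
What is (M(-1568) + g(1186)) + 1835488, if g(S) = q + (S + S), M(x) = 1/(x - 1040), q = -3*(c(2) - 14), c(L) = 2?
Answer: 4793232767/2608 ≈ 1.8379e+6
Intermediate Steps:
q = 36 (q = -3*(2 - 14) = -3*(-12) = 36)
M(x) = 1/(-1040 + x)
g(S) = 36 + 2*S (g(S) = 36 + (S + S) = 36 + 2*S)
(M(-1568) + g(1186)) + 1835488 = (1/(-1040 - 1568) + (36 + 2*1186)) + 1835488 = (1/(-2608) + (36 + 2372)) + 1835488 = (-1/2608 + 2408) + 1835488 = 6280063/2608 + 1835488 = 4793232767/2608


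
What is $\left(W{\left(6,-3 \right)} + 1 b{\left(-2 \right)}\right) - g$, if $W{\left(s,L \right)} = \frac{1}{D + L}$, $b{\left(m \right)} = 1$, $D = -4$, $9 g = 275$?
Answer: $- \frac{1871}{63} \approx -29.698$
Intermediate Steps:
$g = \frac{275}{9}$ ($g = \frac{1}{9} \cdot 275 = \frac{275}{9} \approx 30.556$)
$W{\left(s,L \right)} = \frac{1}{-4 + L}$
$\left(W{\left(6,-3 \right)} + 1 b{\left(-2 \right)}\right) - g = \left(\frac{1}{-4 - 3} + 1 \cdot 1\right) - \frac{275}{9} = \left(\frac{1}{-7} + 1\right) - \frac{275}{9} = \left(- \frac{1}{7} + 1\right) - \frac{275}{9} = \frac{6}{7} - \frac{275}{9} = - \frac{1871}{63}$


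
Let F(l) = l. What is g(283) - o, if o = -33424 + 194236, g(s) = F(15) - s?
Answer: -161080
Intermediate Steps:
g(s) = 15 - s
o = 160812
g(283) - o = (15 - 1*283) - 1*160812 = (15 - 283) - 160812 = -268 - 160812 = -161080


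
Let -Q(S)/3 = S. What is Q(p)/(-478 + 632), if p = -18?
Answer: 27/77 ≈ 0.35065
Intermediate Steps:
Q(S) = -3*S
Q(p)/(-478 + 632) = (-3*(-18))/(-478 + 632) = 54/154 = (1/154)*54 = 27/77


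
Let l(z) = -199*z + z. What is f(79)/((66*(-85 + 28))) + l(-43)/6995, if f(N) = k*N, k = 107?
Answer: -27099067/26315190 ≈ -1.0298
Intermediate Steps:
l(z) = -198*z
f(N) = 107*N
f(79)/((66*(-85 + 28))) + l(-43)/6995 = (107*79)/((66*(-85 + 28))) - 198*(-43)/6995 = 8453/((66*(-57))) + 8514*(1/6995) = 8453/(-3762) + 8514/6995 = 8453*(-1/3762) + 8514/6995 = -8453/3762 + 8514/6995 = -27099067/26315190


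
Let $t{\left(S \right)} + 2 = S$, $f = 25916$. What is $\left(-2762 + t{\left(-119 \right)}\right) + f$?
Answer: $23033$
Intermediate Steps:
$t{\left(S \right)} = -2 + S$
$\left(-2762 + t{\left(-119 \right)}\right) + f = \left(-2762 - 121\right) + 25916 = -2883 + 25916 = 23033$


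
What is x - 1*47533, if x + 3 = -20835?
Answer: -68371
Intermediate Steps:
x = -20838 (x = -3 - 20835 = -20838)
x - 1*47533 = -20838 - 1*47533 = -20838 - 47533 = -68371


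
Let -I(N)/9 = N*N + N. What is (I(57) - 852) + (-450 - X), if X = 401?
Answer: -31457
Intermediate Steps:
I(N) = -9*N - 9*N² (I(N) = -9*(N*N + N) = -9*(N² + N) = -9*(N + N²) = -9*N - 9*N²)
(I(57) - 852) + (-450 - X) = (-9*57*(1 + 57) - 852) + (-450 - 1*401) = (-9*57*58 - 852) + (-450 - 401) = (-29754 - 852) - 851 = -30606 - 851 = -31457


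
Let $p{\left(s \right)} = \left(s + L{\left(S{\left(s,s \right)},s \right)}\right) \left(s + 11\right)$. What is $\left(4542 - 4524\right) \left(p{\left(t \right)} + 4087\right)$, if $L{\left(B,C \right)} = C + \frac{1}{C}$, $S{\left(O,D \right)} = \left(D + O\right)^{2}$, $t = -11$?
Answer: $73566$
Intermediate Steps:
$p{\left(s \right)} = \left(11 + s\right) \left(\frac{1}{s} + 2 s\right)$ ($p{\left(s \right)} = \left(s + \left(s + \frac{1}{s}\right)\right) \left(s + 11\right) = \left(\frac{1}{s} + 2 s\right) \left(11 + s\right) = \left(11 + s\right) \left(\frac{1}{s} + 2 s\right)$)
$\left(4542 - 4524\right) \left(p{\left(t \right)} + 4087\right) = \left(4542 - 4524\right) \left(\left(1 + 2 \left(-11\right)^{2} + \frac{11}{-11} + 22 \left(-11\right)\right) + 4087\right) = 18 \left(\left(1 + 2 \cdot 121 + 11 \left(- \frac{1}{11}\right) - 242\right) + 4087\right) = 18 \left(\left(1 + 242 - 1 - 242\right) + 4087\right) = 18 \left(0 + 4087\right) = 18 \cdot 4087 = 73566$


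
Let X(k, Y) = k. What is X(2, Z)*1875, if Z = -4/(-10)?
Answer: 3750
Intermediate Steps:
Z = ⅖ (Z = -4*(-⅒) = ⅖ ≈ 0.40000)
X(2, Z)*1875 = 2*1875 = 3750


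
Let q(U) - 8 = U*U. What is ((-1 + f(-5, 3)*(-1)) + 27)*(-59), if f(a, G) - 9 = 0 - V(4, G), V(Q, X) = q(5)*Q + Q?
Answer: -9027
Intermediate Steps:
q(U) = 8 + U² (q(U) = 8 + U*U = 8 + U²)
V(Q, X) = 34*Q (V(Q, X) = (8 + 5²)*Q + Q = (8 + 25)*Q + Q = 33*Q + Q = 34*Q)
f(a, G) = -127 (f(a, G) = 9 + (0 - 34*4) = 9 + (0 - 1*136) = 9 + (0 - 136) = 9 - 136 = -127)
((-1 + f(-5, 3)*(-1)) + 27)*(-59) = ((-1 - 127*(-1)) + 27)*(-59) = ((-1 + 127) + 27)*(-59) = (126 + 27)*(-59) = 153*(-59) = -9027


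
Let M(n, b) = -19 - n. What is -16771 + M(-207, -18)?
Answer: -16583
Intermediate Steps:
-16771 + M(-207, -18) = -16771 + (-19 - 1*(-207)) = -16771 + (-19 + 207) = -16771 + 188 = -16583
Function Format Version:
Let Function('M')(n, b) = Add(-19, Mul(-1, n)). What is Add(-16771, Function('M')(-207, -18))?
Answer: -16583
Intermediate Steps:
Add(-16771, Function('M')(-207, -18)) = Add(-16771, Add(-19, Mul(-1, -207))) = Add(-16771, Add(-19, 207)) = Add(-16771, 188) = -16583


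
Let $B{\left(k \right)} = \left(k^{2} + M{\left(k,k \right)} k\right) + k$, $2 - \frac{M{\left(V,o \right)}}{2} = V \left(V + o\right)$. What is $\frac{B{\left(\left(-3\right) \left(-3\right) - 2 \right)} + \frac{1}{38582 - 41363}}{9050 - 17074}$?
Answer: $\frac{3581929}{22314744} \approx 0.16052$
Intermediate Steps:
$M{\left(V,o \right)} = 4 - 2 V \left(V + o\right)$
$B{\left(k \right)} = k + k^{2} + k \left(4 - 4 k^{2}\right)$ ($B{\left(k \right)} = \left(k^{2} + \left(4 - 2 k^{2} - 2 k k\right) k\right) + k = \left(k^{2} + \left(4 - 2 k^{2} - 2 k^{2}\right) k\right) + k = \left(k^{2} + \left(4 - 4 k^{2}\right) k\right) + k = \left(k^{2} + k \left(4 - 4 k^{2}\right)\right) + k = k + k^{2} + k \left(4 - 4 k^{2}\right)$)
$\frac{B{\left(\left(-3\right) \left(-3\right) - 2 \right)} + \frac{1}{38582 - 41363}}{9050 - 17074} = \frac{\left(\left(-3\right) \left(-3\right) - 2\right) \left(5 - -7 - 4 \left(\left(-3\right) \left(-3\right) - 2\right)^{2}\right) + \frac{1}{38582 - 41363}}{9050 - 17074} = \frac{\left(9 - 2\right) \left(5 + \left(9 - 2\right) - 4 \left(9 - 2\right)^{2}\right) + \frac{1}{-2781}}{-8024} = \left(7 \left(5 + 7 - 4 \cdot 7^{2}\right) - \frac{1}{2781}\right) \left(- \frac{1}{8024}\right) = \left(7 \left(5 + 7 - 196\right) - \frac{1}{2781}\right) \left(- \frac{1}{8024}\right) = \left(7 \left(-184\right) - \frac{1}{2781}\right) \left(- \frac{1}{8024}\right) = \left(-1288 - \frac{1}{2781}\right) \left(- \frac{1}{8024}\right) = \left(- \frac{3581929}{2781}\right) \left(- \frac{1}{8024}\right) = \frac{3581929}{22314744}$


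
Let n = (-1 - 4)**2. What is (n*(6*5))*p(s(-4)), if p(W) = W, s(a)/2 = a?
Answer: -6000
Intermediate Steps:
s(a) = 2*a
n = 25 (n = (-5)**2 = 25)
(n*(6*5))*p(s(-4)) = (25*(6*5))*(2*(-4)) = (25*30)*(-8) = 750*(-8) = -6000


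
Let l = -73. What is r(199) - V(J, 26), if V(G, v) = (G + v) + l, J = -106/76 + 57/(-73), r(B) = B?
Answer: 688439/2774 ≈ 248.18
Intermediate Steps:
J = -6035/2774 (J = -106*1/76 + 57*(-1/73) = -53/38 - 57/73 = -6035/2774 ≈ -2.1756)
V(G, v) = -73 + G + v (V(G, v) = (G + v) - 73 = -73 + G + v)
r(199) - V(J, 26) = 199 - (-73 - 6035/2774 + 26) = 199 - 1*(-136413/2774) = 199 + 136413/2774 = 688439/2774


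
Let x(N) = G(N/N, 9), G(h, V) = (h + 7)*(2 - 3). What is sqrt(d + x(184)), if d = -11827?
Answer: 3*I*sqrt(1315) ≈ 108.79*I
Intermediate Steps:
G(h, V) = -7 - h (G(h, V) = (7 + h)*(-1) = -7 - h)
x(N) = -8 (x(N) = -7 - N/N = -7 - 1*1 = -7 - 1 = -8)
sqrt(d + x(184)) = sqrt(-11827 - 8) = sqrt(-11835) = 3*I*sqrt(1315)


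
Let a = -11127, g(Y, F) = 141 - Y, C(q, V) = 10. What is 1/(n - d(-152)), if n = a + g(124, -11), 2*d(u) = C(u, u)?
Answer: -1/11115 ≈ -8.9969e-5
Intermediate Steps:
d(u) = 5 (d(u) = (½)*10 = 5)
n = -11110 (n = -11127 + (141 - 1*124) = -11127 + (141 - 124) = -11127 + 17 = -11110)
1/(n - d(-152)) = 1/(-11110 - 1*5) = 1/(-11110 - 5) = 1/(-11115) = -1/11115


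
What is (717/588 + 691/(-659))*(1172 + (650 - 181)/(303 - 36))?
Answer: 2305005515/11495596 ≈ 200.51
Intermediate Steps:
(717/588 + 691/(-659))*(1172 + (650 - 181)/(303 - 36)) = (717*(1/588) + 691*(-1/659))*(1172 + 469/267) = (239/196 - 691/659)*(1172 + 469*(1/267)) = 22065*(1172 + 469/267)/129164 = (22065/129164)*(313393/267) = 2305005515/11495596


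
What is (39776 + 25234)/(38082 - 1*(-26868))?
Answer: 2167/2165 ≈ 1.0009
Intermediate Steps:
(39776 + 25234)/(38082 - 1*(-26868)) = 65010/(38082 + 26868) = 65010/64950 = 65010*(1/64950) = 2167/2165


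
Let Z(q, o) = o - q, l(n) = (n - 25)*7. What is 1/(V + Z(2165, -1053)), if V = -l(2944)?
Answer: -1/23651 ≈ -4.2282e-5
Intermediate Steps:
l(n) = -175 + 7*n (l(n) = (-25 + n)*7 = -175 + 7*n)
V = -20433 (V = -(-175 + 7*2944) = -(-175 + 20608) = -1*20433 = -20433)
1/(V + Z(2165, -1053)) = 1/(-20433 + (-1053 - 1*2165)) = 1/(-20433 + (-1053 - 2165)) = 1/(-20433 - 3218) = 1/(-23651) = -1/23651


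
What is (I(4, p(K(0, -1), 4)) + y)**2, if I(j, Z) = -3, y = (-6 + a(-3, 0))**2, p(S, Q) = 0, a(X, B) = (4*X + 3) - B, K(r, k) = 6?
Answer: 49284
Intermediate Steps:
a(X, B) = 3 - B + 4*X (a(X, B) = (3 + 4*X) - B = 3 - B + 4*X)
y = 225 (y = (-6 + (3 - 1*0 + 4*(-3)))**2 = (-6 + (3 + 0 - 12))**2 = (-6 - 9)**2 = (-15)**2 = 225)
(I(4, p(K(0, -1), 4)) + y)**2 = (-3 + 225)**2 = 222**2 = 49284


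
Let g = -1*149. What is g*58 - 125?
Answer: -8767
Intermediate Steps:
g = -149
g*58 - 125 = -149*58 - 125 = -8642 - 125 = -8767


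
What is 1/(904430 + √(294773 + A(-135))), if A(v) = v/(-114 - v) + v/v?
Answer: 6331010/5725953310927 - √14443611/5725953310927 ≈ 1.1050e-6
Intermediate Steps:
A(v) = 1 + v/(-114 - v) (A(v) = v/(-114 - v) + 1 = 1 + v/(-114 - v))
1/(904430 + √(294773 + A(-135))) = 1/(904430 + √(294773 + 114/(114 - 135))) = 1/(904430 + √(294773 + 114/(-21))) = 1/(904430 + √(294773 + 114*(-1/21))) = 1/(904430 + √(294773 - 38/7)) = 1/(904430 + √(2063373/7)) = 1/(904430 + √14443611/7)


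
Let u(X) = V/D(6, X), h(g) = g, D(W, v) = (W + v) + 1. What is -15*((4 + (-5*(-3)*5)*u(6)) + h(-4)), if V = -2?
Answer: 2250/13 ≈ 173.08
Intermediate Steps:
D(W, v) = 1 + W + v
u(X) = -2/(7 + X) (u(X) = -2/(1 + 6 + X) = -2/(7 + X))
-15*((4 + (-5*(-3)*5)*u(6)) + h(-4)) = -15*((4 + (-5*(-3)*5)*(-2/(7 + 6))) - 4) = -15*((4 + (15*5)*(-2/13)) - 4) = -15*((4 + 75*(-2*1/13)) - 4) = -15*((4 + 75*(-2/13)) - 4) = -15*((4 - 150/13) - 4) = -15*(-98/13 - 4) = -15*(-150/13) = 2250/13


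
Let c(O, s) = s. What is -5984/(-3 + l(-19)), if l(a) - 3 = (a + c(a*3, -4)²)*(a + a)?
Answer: -2992/57 ≈ -52.491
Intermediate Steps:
l(a) = 3 + 2*a*(16 + a) (l(a) = 3 + (a + (-4)²)*(a + a) = 3 + (a + 16)*(2*a) = 3 + (16 + a)*(2*a) = 3 + 2*a*(16 + a))
-5984/(-3 + l(-19)) = -5984/(-3 + (3 + 2*(-19)² + 32*(-19))) = -5984/(-3 + (3 + 2*361 - 608)) = -5984/(-3 + (3 + 722 - 608)) = -5984/(-3 + 117) = -5984/114 = (1/114)*(-5984) = -2992/57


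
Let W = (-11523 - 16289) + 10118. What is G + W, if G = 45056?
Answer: 27362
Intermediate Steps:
W = -17694 (W = -27812 + 10118 = -17694)
G + W = 45056 - 17694 = 27362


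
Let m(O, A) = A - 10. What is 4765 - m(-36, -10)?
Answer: 4785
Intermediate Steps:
m(O, A) = -10 + A
4765 - m(-36, -10) = 4765 - (-10 - 10) = 4765 - 1*(-20) = 4765 + 20 = 4785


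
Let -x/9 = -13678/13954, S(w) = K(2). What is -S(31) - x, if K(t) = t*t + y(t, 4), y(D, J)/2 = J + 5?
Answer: -215045/6977 ≈ -30.822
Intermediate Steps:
y(D, J) = 10 + 2*J (y(D, J) = 2*(J + 5) = 2*(5 + J) = 10 + 2*J)
K(t) = 18 + t² (K(t) = t*t + (10 + 2*4) = t² + (10 + 8) = t² + 18 = 18 + t²)
S(w) = 22 (S(w) = 18 + 2² = 18 + 4 = 22)
x = 61551/6977 (x = -(-123102)/13954 = -9*(-6839/6977) = 61551/6977 ≈ 8.8220)
-S(31) - x = -1*22 - 1*61551/6977 = -22 - 61551/6977 = -215045/6977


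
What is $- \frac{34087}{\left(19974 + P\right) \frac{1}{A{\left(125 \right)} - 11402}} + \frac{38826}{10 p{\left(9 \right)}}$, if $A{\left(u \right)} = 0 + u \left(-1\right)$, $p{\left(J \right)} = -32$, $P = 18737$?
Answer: $\frac{62115839197}{6193760} \approx 10029.0$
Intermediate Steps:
$A{\left(u \right)} = - u$ ($A{\left(u \right)} = 0 - u = - u$)
$- \frac{34087}{\left(19974 + P\right) \frac{1}{A{\left(125 \right)} - 11402}} + \frac{38826}{10 p{\left(9 \right)}} = - \frac{34087}{\left(19974 + 18737\right) \frac{1}{\left(-1\right) 125 - 11402}} + \frac{38826}{10 \left(-32\right)} = - \frac{34087}{38711 \frac{1}{-125 - 11402}} + \frac{38826}{-320} = - \frac{34087}{38711 \frac{1}{-11527}} + 38826 \left(- \frac{1}{320}\right) = - \frac{34087}{38711 \left(- \frac{1}{11527}\right)} - \frac{19413}{160} = - \frac{34087}{- \frac{38711}{11527}} - \frac{19413}{160} = \left(-34087\right) \left(- \frac{11527}{38711}\right) - \frac{19413}{160} = \frac{392920849}{38711} - \frac{19413}{160} = \frac{62115839197}{6193760}$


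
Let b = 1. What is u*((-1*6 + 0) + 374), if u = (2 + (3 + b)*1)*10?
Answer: 22080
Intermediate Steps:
u = 60 (u = (2 + (3 + 1)*1)*10 = (2 + 4*1)*10 = (2 + 4)*10 = 6*10 = 60)
u*((-1*6 + 0) + 374) = 60*((-1*6 + 0) + 374) = 60*((-6 + 0) + 374) = 60*(-6 + 374) = 60*368 = 22080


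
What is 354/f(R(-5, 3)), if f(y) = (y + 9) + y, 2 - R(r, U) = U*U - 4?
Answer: 118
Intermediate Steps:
R(r, U) = 6 - U² (R(r, U) = 2 - (U*U - 4) = 2 - (U² - 4) = 2 - (-4 + U²) = 2 + (4 - U²) = 6 - U²)
f(y) = 9 + 2*y (f(y) = (9 + y) + y = 9 + 2*y)
354/f(R(-5, 3)) = 354/(9 + 2*(6 - 1*3²)) = 354/(9 + 2*(6 - 1*9)) = 354/(9 + 2*(6 - 9)) = 354/(9 + 2*(-3)) = 354/(9 - 6) = 354/3 = 354*(⅓) = 118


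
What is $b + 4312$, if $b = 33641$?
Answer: $37953$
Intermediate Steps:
$b + 4312 = 33641 + 4312 = 37953$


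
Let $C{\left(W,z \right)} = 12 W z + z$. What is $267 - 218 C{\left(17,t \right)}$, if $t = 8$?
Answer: $-357253$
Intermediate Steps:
$C{\left(W,z \right)} = z + 12 W z$ ($C{\left(W,z \right)} = 12 W z + z = z + 12 W z$)
$267 - 218 C{\left(17,t \right)} = 267 - 218 \cdot 8 \left(1 + 12 \cdot 17\right) = 267 - 218 \cdot 8 \left(1 + 204\right) = 267 - 218 \cdot 8 \cdot 205 = 267 - 357520 = -357253$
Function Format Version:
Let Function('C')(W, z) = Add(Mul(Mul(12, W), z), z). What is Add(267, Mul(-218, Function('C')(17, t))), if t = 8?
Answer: -357253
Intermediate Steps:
Function('C')(W, z) = Add(z, Mul(12, W, z)) (Function('C')(W, z) = Add(Mul(12, W, z), z) = Add(z, Mul(12, W, z)))
Add(267, Mul(-218, Function('C')(17, t))) = Add(267, Mul(-218, Mul(8, Add(1, Mul(12, 17))))) = Add(267, Mul(-218, Mul(8, Add(1, 204)))) = Add(267, Mul(-218, Mul(8, 205))) = Add(267, Mul(-218, 1640)) = Add(267, -357520) = -357253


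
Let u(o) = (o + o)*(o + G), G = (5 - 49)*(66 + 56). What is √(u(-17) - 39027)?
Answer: 3*√16007 ≈ 379.56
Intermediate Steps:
G = -5368 (G = -44*122 = -5368)
u(o) = 2*o*(-5368 + o) (u(o) = (o + o)*(o - 5368) = (2*o)*(-5368 + o) = 2*o*(-5368 + o))
√(u(-17) - 39027) = √(2*(-17)*(-5368 - 17) - 39027) = √(2*(-17)*(-5385) - 39027) = √(183090 - 39027) = √144063 = 3*√16007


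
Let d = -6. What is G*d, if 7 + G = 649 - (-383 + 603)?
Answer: -2532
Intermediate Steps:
G = 422 (G = -7 + (649 - (-383 + 603)) = -7 + (649 - 1*220) = -7 + (649 - 220) = -7 + 429 = 422)
G*d = 422*(-6) = -2532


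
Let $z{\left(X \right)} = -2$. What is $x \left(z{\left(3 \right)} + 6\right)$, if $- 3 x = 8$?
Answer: $- \frac{32}{3} \approx -10.667$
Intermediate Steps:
$x = - \frac{8}{3}$ ($x = \left(- \frac{1}{3}\right) 8 = - \frac{8}{3} \approx -2.6667$)
$x \left(z{\left(3 \right)} + 6\right) = - \frac{8 \left(-2 + 6\right)}{3} = \left(- \frac{8}{3}\right) 4 = - \frac{32}{3}$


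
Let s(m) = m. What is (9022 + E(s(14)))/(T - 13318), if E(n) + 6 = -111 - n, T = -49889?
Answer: -8891/63207 ≈ -0.14066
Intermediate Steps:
E(n) = -117 - n (E(n) = -6 + (-111 - n) = -117 - n)
(9022 + E(s(14)))/(T - 13318) = (9022 + (-117 - 1*14))/(-49889 - 13318) = (9022 + (-117 - 14))/(-63207) = (9022 - 131)*(-1/63207) = 8891*(-1/63207) = -8891/63207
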